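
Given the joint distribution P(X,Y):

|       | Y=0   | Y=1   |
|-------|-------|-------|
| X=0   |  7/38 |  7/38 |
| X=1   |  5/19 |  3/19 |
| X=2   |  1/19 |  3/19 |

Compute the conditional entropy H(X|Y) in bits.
1.4705 bits

H(X|Y) = H(X,Y) - H(Y)

H(X,Y) = -Σ_{x,y} P(x,y) log₂ P(x,y). Per-cell terms -P(x,y)·log₂P(x,y):
  X=0: 0.44958, 0.44958
  X=1: 0.50684, 0.42047
  X=2: 0.22358, 0.42047
Sum of the 6 terms: H(X,Y) = 2.4705 bits

Marginal of Y (column sums):
  P(Y=0) = 7/38 + 5/19 + 1/19 = 1/2
  P(Y=1) = 7/38 + 3/19 + 3/19 = 1/2
H(Y) = -[(1/2)·log₂(1/2) + (1/2)·log₂(1/2)]
  = 0.50000 + 0.50000 = 1.0000 bits

H(X|Y) = H(X,Y) - H(Y) = 2.4705 - 1.0000 = 1.4705 bits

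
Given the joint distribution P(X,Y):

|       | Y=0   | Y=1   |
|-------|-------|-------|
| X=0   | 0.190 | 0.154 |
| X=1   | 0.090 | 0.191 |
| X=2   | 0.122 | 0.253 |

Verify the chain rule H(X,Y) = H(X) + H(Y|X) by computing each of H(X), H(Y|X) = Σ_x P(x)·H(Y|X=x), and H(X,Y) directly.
H(X) = 1.5748 bits, H(Y|X) = 0.9368 bits, H(X,Y) = 2.5116 bits

Marginal of X (row sums):
  P(X=0) = 0.190 + 0.154 = 0.344
  P(X=1) = 0.090 + 0.191 = 0.281
  P(X=2) = 0.122 + 0.253 = 0.375
H(X) = -[0.344·log₂(0.344) + 0.281·log₂(0.281) + 0.375·log₂(0.375)]
  = 0.5296 + 0.5146 + 0.5306 = 1.5748 bits

H(Y|X) = Σ_x P(x)·H(Y|X=x):
  X=0: P(X=0) = 0.344, P(Y|X=0) = (95/172, 77/172) → H(Y|X=0) = 0.9921
  X=1: P(X=1) = 0.281, P(Y|X=1) = (90/281, 191/281) → H(Y|X=1) = 0.9047
  X=2: P(X=2) = 0.375, P(Y|X=2) = (122/375, 253/375) → H(Y|X=2) = 0.9101
H(Y|X) = 0.344·0.9921 + 0.281·0.9047 + 0.375·0.9101 = 0.9368 bits

H(X,Y) = -Σ_{x,y} P(x,y) log₂ P(x,y). Per-cell terms -P(x,y)·log₂P(x,y):
  X=0: 0.4552, 0.4156
  X=1: 0.3127, 0.4562
  X=2: 0.3703, 0.5016
Sum of the 6 terms: H(X,Y) = 2.5116 bits

Chain rule check:
  H(X) + H(Y|X) = 1.5748 + 0.9368 = 2.5116 bits
  H(X,Y) = 2.5116 bits
✓ Chain rule verified.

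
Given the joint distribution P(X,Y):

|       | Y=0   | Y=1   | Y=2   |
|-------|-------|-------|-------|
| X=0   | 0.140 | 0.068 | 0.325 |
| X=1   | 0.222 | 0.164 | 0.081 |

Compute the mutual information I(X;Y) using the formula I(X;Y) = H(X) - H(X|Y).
0.1532 bits

I(X;Y) = H(X) - H(X|Y)

Marginal of X (row sums):
  P(X=0) = 0.140 + 0.068 + 0.325 = 0.533
  P(X=1) = 0.222 + 0.164 + 0.081 = 0.467
H(X) = -[0.533·log₂(0.533) + 0.467·log₂(0.467)]
  = 0.4838534 + 0.5130021 = 0.9968555 bits

Marginal of Y (column sums):
  P(Y=0) = 0.140 + 0.222 = 0.362
  P(Y=1) = 0.068 + 0.164 = 0.232
  P(Y=2) = 0.325 + 0.081 = 0.406
H(X|Y) = Σ_y P(y)·H(X|Y=y):
  Y=0: P(Y=0) = 0.362, P(X|Y=0) = (70/181, 111/181) → H(X|Y=0) = 0.9626637
  Y=1: P(Y=1) = 0.232, P(X|Y=1) = (17/58, 41/58) → H(X|Y=1) = 0.8726965
  Y=2: P(Y=2) = 0.406, P(X|Y=2) = (325/406, 81/406) → H(X|Y=2) = 0.7209418
H(X|Y) = 0.362·0.9626637 + 0.232·0.8726965 + 0.406·0.7209418 = 0.8436522 bits

I(X;Y) = H(X) - H(X|Y) = 0.9968555 - 0.8436522 = 0.1532 bits

Cross-check via I(X;Y) = H(X) + H(Y) - H(X,Y): computing H(Y) from the column sums and H(X,Y) from the 6 cells in the same way gives H(Y) = 1.5476621 bits and H(X,Y) = 2.3913143 bits, so
I(X;Y) = 0.9968555 + 1.5476621 - 2.3913143 = 0.1532 bits ✓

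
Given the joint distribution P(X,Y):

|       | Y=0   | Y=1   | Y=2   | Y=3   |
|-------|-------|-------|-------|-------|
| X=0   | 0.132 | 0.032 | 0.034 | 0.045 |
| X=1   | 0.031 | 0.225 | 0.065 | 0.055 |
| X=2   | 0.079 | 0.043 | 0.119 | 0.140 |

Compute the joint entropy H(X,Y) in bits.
3.2848 bits

H(X,Y) = -Σ_{x,y} P(x,y) log₂ P(x,y). Per-cell terms -P(x,y)·log₂P(x,y):
  X=0: 0.38562, 0.15891, 0.16586, 0.20133
  X=1: 0.15536, 0.48420, 0.25632, 0.23014
  X=2: 0.28930, 0.19520, 0.36545, 0.39711
Sum of the 12 terms: H(X,Y) = 3.2848 bits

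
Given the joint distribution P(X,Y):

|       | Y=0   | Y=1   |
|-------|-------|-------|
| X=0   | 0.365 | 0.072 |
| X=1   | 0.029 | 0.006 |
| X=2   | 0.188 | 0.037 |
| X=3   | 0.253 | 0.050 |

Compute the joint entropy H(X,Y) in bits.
2.3435 bits

H(X,Y) = -Σ_{x,y} P(x,y) log₂ P(x,y). Per-cell terms -P(x,y)·log₂P(x,y):
  X=0: 0.53072, 0.27330
  X=1: 0.14813, 0.04428
  X=2: 0.45330, 0.17598
  X=3: 0.50165, 0.21610
Sum of the 8 terms: H(X,Y) = 2.3435 bits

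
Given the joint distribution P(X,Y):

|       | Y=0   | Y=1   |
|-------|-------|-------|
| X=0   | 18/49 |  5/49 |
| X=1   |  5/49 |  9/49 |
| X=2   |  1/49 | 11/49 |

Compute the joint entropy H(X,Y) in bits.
2.2502 bits

H(X,Y) = -Σ_{x,y} P(x,y) log₂ P(x,y). Per-cell terms -P(x,y)·log₂P(x,y):
  X=0: 0.53074, 0.33600
  X=1: 0.33600, 0.44904
  X=2: 0.11459, 0.48384
Sum of the 6 terms: H(X,Y) = 2.2502 bits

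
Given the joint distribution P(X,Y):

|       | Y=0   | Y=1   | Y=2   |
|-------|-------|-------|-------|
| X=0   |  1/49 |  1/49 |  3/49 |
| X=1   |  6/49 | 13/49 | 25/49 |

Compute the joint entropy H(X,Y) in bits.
1.8501 bits

H(X,Y) = -Σ_{x,y} P(x,y) log₂ P(x,y). Per-cell terms -P(x,y)·log₂P(x,y):
  X=0: 0.1146, 0.1146, 0.2467
  X=1: 0.3710, 0.5079, 0.4953
Sum of the 6 terms: H(X,Y) = 1.8501 bits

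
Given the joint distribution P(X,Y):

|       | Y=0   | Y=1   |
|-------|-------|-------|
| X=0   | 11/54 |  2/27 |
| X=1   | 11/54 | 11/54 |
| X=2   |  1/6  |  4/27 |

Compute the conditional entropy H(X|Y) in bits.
1.5358 bits

H(X|Y) = H(X,Y) - H(Y)

H(X,Y) = -Σ_{x,y} P(x,y) log₂ P(x,y). Per-cell terms -P(x,y)·log₂P(x,y):
  X=0: 0.46759, 0.27814
  X=1: 0.46759, 0.46759
  X=2: 0.43083, 0.40813
Sum of the 6 terms: H(X,Y) = 2.5199 bits

Marginal of Y (column sums):
  P(Y=0) = 11/54 + 11/54 + 1/6 = 31/54
  P(Y=1) = 2/27 + 11/54 + 4/27 = 23/54
H(Y) = -[(31/54)·log₂(31/54) + (23/54)·log₂(23/54)]
  = 0.45966 + 0.52445 = 0.9841 bits

H(X|Y) = H(X,Y) - H(Y) = 2.5199 - 0.9841 = 1.5358 bits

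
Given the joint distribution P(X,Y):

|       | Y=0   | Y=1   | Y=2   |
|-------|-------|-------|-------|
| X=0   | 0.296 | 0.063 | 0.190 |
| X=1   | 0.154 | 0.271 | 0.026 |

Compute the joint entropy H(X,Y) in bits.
2.2894 bits

H(X,Y) = -Σ_{x,y} P(x,y) log₂ P(x,y). Per-cell terms -P(x,y)·log₂P(x,y):
  X=0: 0.5199, 0.2513, 0.4552
  X=1: 0.4156, 0.5105, 0.1369
Sum of the 6 terms: H(X,Y) = 2.2894 bits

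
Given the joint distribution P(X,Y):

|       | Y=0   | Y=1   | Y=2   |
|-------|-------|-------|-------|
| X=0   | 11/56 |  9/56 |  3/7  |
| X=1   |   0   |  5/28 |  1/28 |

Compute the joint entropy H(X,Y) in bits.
2.0245 bits

H(X,Y) = -Σ_{x,y} P(x,y) log₂ P(x,y). Per-cell terms -P(x,y)·log₂P(x,y):
  X=0: 0.4612, 0.4239, 0.5239
  X=1: 0.0000, 0.4438, 0.1717
  (cells with P = 0 contribute 0)
Sum of the 6 terms: H(X,Y) = 2.0245 bits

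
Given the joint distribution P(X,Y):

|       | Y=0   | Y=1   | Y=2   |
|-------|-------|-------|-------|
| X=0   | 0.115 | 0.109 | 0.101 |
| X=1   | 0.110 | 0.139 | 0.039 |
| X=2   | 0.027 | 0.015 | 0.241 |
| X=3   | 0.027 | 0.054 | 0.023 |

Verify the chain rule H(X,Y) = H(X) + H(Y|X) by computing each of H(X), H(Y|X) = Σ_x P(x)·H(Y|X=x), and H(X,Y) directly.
H(X) = 1.8992 bits, H(Y|X) = 1.2904 bits, H(X,Y) = 3.1895 bits

Marginal of X (row sums):
  P(X=0) = 0.115 + 0.109 + 0.101 = 0.325
  P(X=1) = 0.110 + 0.139 + 0.039 = 0.288
  P(X=2) = 0.027 + 0.015 + 0.241 = 0.283
  P(X=3) = 0.027 + 0.054 + 0.023 = 0.104
H(X) = -[0.325·log₂(0.325) + 0.288·log₂(0.288) + 0.283·log₂(0.283) + 0.104·log₂(0.104)]
  = 0.5270 + 0.5172 + 0.5154 + 0.3396 = 1.8992 bits

H(Y|X) = Σ_x P(x)·H(Y|X=x):
  X=0: P(X=0) = 0.325, P(Y|X=0) = (23/65, 109/325, 101/325) → H(Y|X=0) = 1.5829
  X=1: P(X=1) = 0.288, P(Y|X=1) = (55/144, 139/288, 13/96) → H(Y|X=1) = 1.4282
  X=2: P(X=2) = 0.283, P(Y|X=2) = (27/283, 15/283, 241/283) → H(Y|X=2) = 0.7454
  X=3: P(X=3) = 0.104, P(Y|X=3) = (27/104, 27/52, 23/104) → H(Y|X=3) = 1.4775
H(Y|X) = 0.325·1.5829 + 0.288·1.4282 + 0.283·0.7454 + 0.104·1.4775 = 1.2904 bits

H(X,Y) = -Σ_{x,y} P(x,y) log₂ P(x,y). Per-cell terms -P(x,y)·log₂P(x,y):
  X=0: 0.3588, 0.3485, 0.3341
  X=1: 0.3503, 0.3957, 0.1825
  X=2: 0.1407, 0.0909, 0.4947
  X=3: 0.1407, 0.2274, 0.1252
Sum of the 12 terms: H(X,Y) = 3.1895 bits

Chain rule check:
  H(X) + H(Y|X) = 1.8992 + 1.2904 = 3.1896 bits
  H(X,Y) = 3.1895 bits
✓ Chain rule verified (Δ = 0.0001 is 4-dp rounding noise: each of the three values was rounded independently).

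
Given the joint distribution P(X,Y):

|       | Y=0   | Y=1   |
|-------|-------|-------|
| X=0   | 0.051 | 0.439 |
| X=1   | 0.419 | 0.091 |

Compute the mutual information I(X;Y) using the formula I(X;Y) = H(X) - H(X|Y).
0.4162 bits

I(X;Y) = H(X) - H(X|Y)

Marginal of X (row sums):
  P(X=0) = 0.051 + 0.439 = 0.490
  P(X=1) = 0.419 + 0.091 = 0.510
H(X) = -[0.490·log₂(0.490) + 0.510·log₂(0.510)]
  = 0.5043 + 0.4954 = 0.9997 bits

Marginal of Y (column sums):
  P(Y=0) = 0.051 + 0.419 = 0.470
  P(Y=1) = 0.439 + 0.091 = 0.530
H(X|Y) = Σ_y P(y)·H(X|Y=y):
  Y=0: P(Y=0) = 0.470, P(X|Y=0) = (51/470, 419/470) → H(X|Y=0) = 0.4954
  Y=1: P(Y=1) = 0.530, P(X|Y=1) = (439/530, 91/530) → H(X|Y=1) = 0.6616
H(X|Y) = 0.470·0.4954 + 0.530·0.6616 = 0.5835 bits

I(X;Y) = H(X) - H(X|Y) = 0.9997 - 0.5835 = 0.4162 bits

Cross-check via I(X;Y) = H(X) + H(Y) - H(X,Y): computing H(Y) from the column sums and H(X,Y) from the 4 cells in the same way gives H(Y) = 0.9974 bits and H(X,Y) = 1.5809 bits, so
I(X;Y) = 0.9997 + 0.9974 - 1.5809 = 0.4162 bits ✓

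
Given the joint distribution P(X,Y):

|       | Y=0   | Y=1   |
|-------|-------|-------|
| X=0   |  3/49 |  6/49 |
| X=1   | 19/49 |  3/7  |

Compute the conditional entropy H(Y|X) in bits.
0.9835 bits

H(Y|X) = H(X,Y) - H(X)

H(X,Y) = -Σ_{x,y} P(x,y) log₂ P(x,y). Per-cell terms -P(x,y)·log₂P(x,y):
  X=0: 0.24672, 0.37099
  X=1: 0.52998, 0.52388
Sum of the 4 terms: H(X,Y) = 1.67157 bits

Marginal of X (row sums):
  P(X=0) = 3/49 + 6/49 = 9/49
  P(X=1) = 19/49 + 3/7 = 40/49
H(X) = -[(9/49)·log₂(9/49) + (40/49)·log₂(40/49)]
  = 0.44904 + 0.23901 = 0.68805 bits

H(Y|X) = H(X,Y) - H(X) = 1.67157 - 0.68805 = 0.9835 bits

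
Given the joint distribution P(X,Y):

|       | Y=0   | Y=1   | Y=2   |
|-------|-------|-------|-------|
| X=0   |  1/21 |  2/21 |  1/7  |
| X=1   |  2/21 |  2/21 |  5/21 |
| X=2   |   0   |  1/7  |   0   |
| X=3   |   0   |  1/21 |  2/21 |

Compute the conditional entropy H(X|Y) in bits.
1.5645 bits

H(X|Y) = H(X,Y) - H(Y)

H(X,Y) = -Σ_{x,y} P(x,y) log₂ P(x,y). Per-cell terms -P(x,y)·log₂P(x,y):
  X=0: 0.20916, 0.32308, 0.40105
  X=1: 0.32308, 0.32308, 0.49295
  X=2: 0.00000, 0.40105, 0.00000
  X=3: 0.00000, 0.20916, 0.32308
  (cells with P = 0 contribute 0)
Sum of the 12 terms: H(X,Y) = 3.0057 bits

Marginal of Y (column sums):
  P(Y=0) = 1/21 + 2/21 + 0 + 0 = 1/7
  P(Y=1) = 2/21 + 2/21 + 1/7 + 1/21 = 8/21
  P(Y=2) = 1/7 + 5/21 + 0 + 2/21 = 10/21
H(Y) = -[(1/7)·log₂(1/7) + (8/21)·log₂(8/21) + (10/21)·log₂(10/21)]
  = 0.40105 + 0.53041 + 0.50971 = 1.4412 bits

H(X|Y) = H(X,Y) - H(Y) = 3.0057 - 1.4412 = 1.5645 bits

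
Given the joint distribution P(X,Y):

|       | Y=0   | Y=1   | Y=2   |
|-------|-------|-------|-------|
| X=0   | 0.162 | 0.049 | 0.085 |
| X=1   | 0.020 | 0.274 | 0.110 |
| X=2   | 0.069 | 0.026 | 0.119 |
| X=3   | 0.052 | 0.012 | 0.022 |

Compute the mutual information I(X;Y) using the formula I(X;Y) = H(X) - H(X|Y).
0.3060 bits

I(X;Y) = H(X) - H(X|Y)

Marginal of X (row sums):
  P(X=0) = 0.162 + 0.049 + 0.085 = 0.296
  P(X=1) = 0.020 + 0.274 + 0.110 = 0.404
  P(X=2) = 0.069 + 0.026 + 0.119 = 0.214
  P(X=3) = 0.052 + 0.012 + 0.022 = 0.086
H(X) = -[0.296·log₂(0.296) + 0.404·log₂(0.404) + 0.214·log₂(0.214) + 0.086·log₂(0.086)]
  = 0.51987 + 0.52826 + 0.47600 + 0.30440 = 1.8285 bits

Marginal of Y (column sums):
  P(Y=0) = 0.162 + 0.020 + 0.069 + 0.052 = 0.303
  P(Y=1) = 0.049 + 0.274 + 0.026 + 0.012 = 0.361
  P(Y=2) = 0.085 + 0.110 + 0.119 + 0.022 = 0.336
H(X|Y) = Σ_y P(y)·H(X|Y=y):
  Y=0: P(Y=0) = 0.303, P(X|Y=0) = (54/101, 20/303, 23/101, 52/303) → H(X|Y=0) = 1.66428
  Y=1: P(Y=1) = 0.361, P(X|Y=1) = (49/361, 274/361, 26/361, 12/361) → H(X|Y=1) = 1.12962
  Y=2: P(Y=2) = 0.336, P(X|Y=2) = (85/336, 55/168, 17/48, 11/168) → H(X|Y=2) = 1.81690
H(X|Y) = 0.303·1.66428 + 0.361·1.12962 + 0.336·1.81690 = 1.5225 bits

I(X;Y) = H(X) - H(X|Y) = 1.8285 - 1.5225 = 0.3060 bits

Cross-check via I(X;Y) = H(X) + H(Y) - H(X,Y): computing H(Y) from the column sums and H(X,Y) from the 12 cells in the same way gives H(Y) = 1.5813 bits and H(X,Y) = 3.1038 bits, so
I(X;Y) = 1.8285 + 1.5813 - 3.1038 = 0.3060 bits ✓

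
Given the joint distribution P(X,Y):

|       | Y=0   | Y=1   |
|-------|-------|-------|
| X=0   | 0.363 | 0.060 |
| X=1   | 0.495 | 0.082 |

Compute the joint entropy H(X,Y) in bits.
1.5723 bits

H(X,Y) = -Σ_{x,y} P(x,y) log₂ P(x,y). Per-cell terms -P(x,y)·log₂P(x,y):
  X=0: 0.5307, 0.2435
  X=1: 0.5022, 0.2959
Sum of the 4 terms: H(X,Y) = 1.5723 bits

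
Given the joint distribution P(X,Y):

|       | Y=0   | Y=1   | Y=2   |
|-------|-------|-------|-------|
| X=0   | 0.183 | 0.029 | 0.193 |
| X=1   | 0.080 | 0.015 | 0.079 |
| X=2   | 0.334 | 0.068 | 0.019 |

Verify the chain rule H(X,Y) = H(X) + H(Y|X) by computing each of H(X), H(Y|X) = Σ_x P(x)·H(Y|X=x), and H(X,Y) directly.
H(X) = 1.4926 bits, H(Y|X) = 1.1345 bits, H(X,Y) = 2.6270 bits

Marginal of X (row sums):
  P(X=0) = 0.183 + 0.029 + 0.193 = 0.405
  P(X=1) = 0.080 + 0.015 + 0.079 = 0.174
  P(X=2) = 0.334 + 0.068 + 0.019 = 0.421
H(X) = -[0.405·log₂(0.405) + 0.174·log₂(0.174) + 0.421·log₂(0.421)]
  = 0.5281225 + 0.4389743 + 0.5254534 = 1.4926 bits

H(Y|X) = Σ_x P(x)·H(Y|X=x):
  X=0: P(X=0) = 0.405, P(Y|X=0) = (61/135, 29/405, 193/405) → H(Y|X=0) = 1.2998059
  X=1: P(X=1) = 0.174, P(Y|X=1) = (40/87, 5/58, 79/174) → H(Y|X=1) = 1.3374476
  X=2: P(X=2) = 0.421, P(Y|X=2) = (334/421, 68/421, 19/421) → H(Y|X=2) = 0.8915117
H(Y|X) = 0.405·1.2998059 + 0.174·1.3374476 + 0.421·0.8915117 = 1.1345 bits

H(X,Y) = -Σ_{x,y} P(x,y) log₂ P(x,y). Per-cell terms -P(x,y)·log₂P(x,y):
  X=0: 0.4483655, 0.1481263, 0.4580522
  X=1: 0.2915085, 0.0908834, 0.2892983
  X=2: 0.5284147, 0.2637259, 0.1086393
Sum of the 9 terms: H(X,Y) = 2.6270 bits

Chain rule check:
  H(X) + H(Y|X) = 1.4926 + 1.1345 = 2.6271 bits
  H(X,Y) = 2.6270 bits
✓ Chain rule verified (Δ = 0.0001 is 4-dp rounding noise: each of the three values was rounded independently).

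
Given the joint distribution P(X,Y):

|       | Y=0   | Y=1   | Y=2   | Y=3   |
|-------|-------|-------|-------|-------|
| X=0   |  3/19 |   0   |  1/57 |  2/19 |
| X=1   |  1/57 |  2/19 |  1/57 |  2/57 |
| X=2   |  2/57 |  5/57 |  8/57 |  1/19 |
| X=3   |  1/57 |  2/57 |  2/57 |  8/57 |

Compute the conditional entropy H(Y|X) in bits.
1.5521 bits

H(Y|X) = H(X,Y) - H(X)

H(X,Y) = -Σ_{x,y} P(x,y) log₂ P(x,y). Per-cell terms -P(x,y)·log₂P(x,y):
  X=0: 0.420468, 0.000000, 0.102331, 0.341887
  X=1: 0.102331, 0.341887, 0.102331, 0.169575
  X=2: 0.169575, 0.307979, 0.397599, 0.223575
  X=3: 0.102331, 0.169575, 0.169575, 0.397599
  (cells with P = 0 contribute 0)
Sum of the 16 terms: H(X,Y) = 3.51862 bits

Marginal of X (row sums):
  P(X=0) = 3/19 + 0 + 1/57 + 2/19 = 16/57
  P(X=1) = 1/57 + 2/19 + 1/57 + 2/57 = 10/57
  P(X=2) = 2/57 + 5/57 + 8/57 + 1/19 = 6/19
  P(X=3) = 1/57 + 2/57 + 2/57 + 8/57 = 13/57
H(X) = -[(16/57)·log₂(16/57) + (10/57)·log₂(10/57) + (6/19)·log₂(6/19) + (13/57)·log₂(13/57)]
  = 0.514495 + 0.440520 + 0.525147 + 0.486348 = 1.96651 bits

H(Y|X) = H(X,Y) - H(X) = 3.51862 - 1.96651 = 1.5521 bits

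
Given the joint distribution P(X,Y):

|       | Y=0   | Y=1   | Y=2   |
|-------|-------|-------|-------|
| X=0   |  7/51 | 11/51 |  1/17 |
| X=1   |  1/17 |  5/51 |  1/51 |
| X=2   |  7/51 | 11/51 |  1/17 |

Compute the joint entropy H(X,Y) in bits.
2.9021 bits

H(X,Y) = -Σ_{x,y} P(x,y) log₂ P(x,y). Per-cell terms -P(x,y)·log₂P(x,y):
  X=0: 0.39324, 0.47731, 0.24044
  X=1: 0.24044, 0.32848, 0.11122
  X=2: 0.39324, 0.47731, 0.24044
Sum of the 9 terms: H(X,Y) = 2.9021 bits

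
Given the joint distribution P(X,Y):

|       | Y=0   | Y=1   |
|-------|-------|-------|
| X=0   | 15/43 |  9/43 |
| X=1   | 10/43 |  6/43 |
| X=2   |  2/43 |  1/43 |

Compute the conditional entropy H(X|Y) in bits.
1.2679 bits

H(X|Y) = H(X,Y) - H(Y)

H(X,Y) = -Σ_{x,y} P(x,y) log₂ P(x,y). Per-cell terms -P(x,y)·log₂P(x,y):
  X=0: 0.53001, 0.47226
  X=1: 0.48938, 0.39646
  X=2: 0.20587, 0.12619
Sum of the 6 terms: H(X,Y) = 2.2202 bits

Marginal of Y (column sums):
  P(Y=0) = 15/43 + 10/43 + 2/43 = 27/43
  P(Y=1) = 9/43 + 6/43 + 1/43 = 16/43
H(Y) = -[(27/43)·log₂(27/43) + (16/43)·log₂(16/43)]
  = 0.42156 + 0.53070 = 0.9523 bits

H(X|Y) = H(X,Y) - H(Y) = 2.2202 - 0.9523 = 1.2679 bits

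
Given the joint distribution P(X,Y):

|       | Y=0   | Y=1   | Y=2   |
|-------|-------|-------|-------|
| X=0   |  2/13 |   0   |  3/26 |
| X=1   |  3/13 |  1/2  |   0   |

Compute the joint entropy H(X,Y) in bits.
1.7631 bits

H(X,Y) = -Σ_{x,y} P(x,y) log₂ P(x,y). Per-cell terms -P(x,y)·log₂P(x,y):
  X=0: 0.41545, 0.00000, 0.35948
  X=1: 0.48819, 0.50000, 0.00000
  (cells with P = 0 contribute 0)
Sum of the 6 terms: H(X,Y) = 1.7631 bits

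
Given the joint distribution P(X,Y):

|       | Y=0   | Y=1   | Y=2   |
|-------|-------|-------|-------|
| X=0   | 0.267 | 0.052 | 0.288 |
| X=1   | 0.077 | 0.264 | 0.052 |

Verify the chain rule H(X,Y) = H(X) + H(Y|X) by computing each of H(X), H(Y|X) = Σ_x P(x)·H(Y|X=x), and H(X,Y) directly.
H(X) = 0.9667 bits, H(Y|X) = 1.2948 bits, H(X,Y) = 2.2615 bits

Marginal of X (row sums):
  P(X=0) = 0.267 + 0.052 + 0.288 = 0.607
  P(X=1) = 0.077 + 0.264 + 0.052 = 0.393
H(X) = -[0.607·log₂(0.607) + 0.393·log₂(0.393)]
  = 0.4372 + 0.5295 = 0.9667 bits

H(Y|X) = Σ_x P(x)·H(Y|X=x):
  X=0: P(X=0) = 0.607, P(Y|X=0) = (267/607, 52/607, 288/607) → H(Y|X=0) = 1.3352
  X=1: P(X=1) = 0.393, P(Y|X=1) = (77/393, 88/131, 52/393) → H(Y|X=1) = 1.2324
H(Y|X) = 0.607·1.3352 + 0.393·1.2324 = 1.2948 bits

H(X,Y) = -Σ_{x,y} P(x,y) log₂ P(x,y). Per-cell terms -P(x,y)·log₂P(x,y):
  X=0: 0.5087, 0.2218, 0.5172
  X=1: 0.2848, 0.5072, 0.2218
Sum of the 6 terms: H(X,Y) = 2.2615 bits

Chain rule check:
  H(X) + H(Y|X) = 0.9667 + 1.2948 = 2.2615 bits
  H(X,Y) = 2.2615 bits
✓ Chain rule verified.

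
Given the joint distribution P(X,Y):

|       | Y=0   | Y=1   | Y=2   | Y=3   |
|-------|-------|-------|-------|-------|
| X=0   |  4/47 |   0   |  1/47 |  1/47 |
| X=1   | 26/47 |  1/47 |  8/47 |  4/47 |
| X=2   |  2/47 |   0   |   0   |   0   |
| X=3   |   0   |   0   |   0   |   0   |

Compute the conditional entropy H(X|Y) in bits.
0.7644 bits

H(X|Y) = H(X,Y) - H(Y)

H(X,Y) = -Σ_{x,y} P(x,y) log₂ P(x,y). Per-cell terms -P(x,y)·log₂P(x,y):
  X=0: 0.3025, 0.0000, 0.1182, 0.1182
  X=1: 0.4725, 0.1182, 0.4348, 0.3025
  X=2: 0.1938, 0.0000, 0.0000, 0.0000
  X=3: 0.0000, 0.0000, 0.0000, 0.0000
  (cells with P = 0 contribute 0)
Sum of the 16 terms: H(X,Y) = 2.0607 bits

Marginal of Y (column sums):
  P(Y=0) = 4/47 + 26/47 + 2/47 + 0 = 32/47
  P(Y=1) = 0 + 1/47 + 0 + 0 = 1/47
  P(Y=2) = 1/47 + 8/47 + 0 + 0 = 9/47
  P(Y=3) = 1/47 + 4/47 + 0 + 0 = 5/47
H(Y) = -[(32/47)·log₂(32/47) + (1/47)·log₂(1/47) + (9/47)·log₂(9/47) + (5/47)·log₂(5/47)]
  = 0.3776 + 0.1182 + 0.4566 + 0.3439 = 1.2963 bits

H(X|Y) = H(X,Y) - H(Y) = 2.0607 - 1.2963 = 0.7644 bits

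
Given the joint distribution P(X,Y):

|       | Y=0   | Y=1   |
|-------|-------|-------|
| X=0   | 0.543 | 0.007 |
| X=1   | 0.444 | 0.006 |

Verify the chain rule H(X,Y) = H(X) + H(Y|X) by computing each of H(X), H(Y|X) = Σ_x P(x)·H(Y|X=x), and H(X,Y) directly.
H(X) = 0.9928 bits, H(Y|X) = 0.1001 bits, H(X,Y) = 1.0929 bits

Marginal of X (row sums):
  P(X=0) = 0.543 + 0.007 = 0.550
  P(X=1) = 0.444 + 0.006 = 0.450
H(X) = -[0.550·log₂(0.550) + 0.450·log₂(0.450)]
  = 0.4744 + 0.5184 = 0.9928 bits

H(Y|X) = Σ_x P(x)·H(Y|X=x):
  X=0: P(X=0) = 0.550, P(Y|X=0) = (543/550, 7/550) → H(Y|X=0) = 0.0984
  X=1: P(X=1) = 0.450, P(Y|X=1) = (74/75, 1/75) → H(Y|X=1) = 0.1022
H(Y|X) = 0.550·0.0984 + 0.450·0.1022 = 0.1001 bits

H(X,Y) = -Σ_{x,y} P(x,y) log₂ P(x,y). Per-cell terms -P(x,y)·log₂P(x,y):
  X=0: 0.4784, 0.0501
  X=1: 0.5201, 0.0443
Sum of the 4 terms: H(X,Y) = 1.0929 bits

Chain rule check:
  H(X) + H(Y|X) = 0.9928 + 0.1001 = 1.0929 bits
  H(X,Y) = 1.0929 bits
✓ Chain rule verified.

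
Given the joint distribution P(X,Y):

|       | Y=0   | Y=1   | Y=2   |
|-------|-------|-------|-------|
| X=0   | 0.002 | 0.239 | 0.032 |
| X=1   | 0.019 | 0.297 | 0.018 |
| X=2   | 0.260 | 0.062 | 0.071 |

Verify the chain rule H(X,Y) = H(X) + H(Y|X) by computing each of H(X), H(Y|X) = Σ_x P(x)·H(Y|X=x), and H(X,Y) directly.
H(X) = 1.5693 bits, H(Y|X) = 0.8592 bits, H(X,Y) = 2.4284 bits

Marginal of X (row sums):
  P(X=0) = 0.002 + 0.239 + 0.032 = 0.273
  P(X=1) = 0.019 + 0.297 + 0.018 = 0.334
  P(X=2) = 0.260 + 0.062 + 0.071 = 0.393
H(X) = -[0.273·log₂(0.273) + 0.334·log₂(0.334) + 0.393·log₂(0.393)]
  = 0.511336 + 0.528415 + 0.529528 = 1.5693 bits

H(Y|X) = Σ_x P(x)·H(Y|X=x):
  X=0: P(X=0) = 0.273, P(Y|X=0) = (2/273, 239/273, 32/273) → H(Y|X=0) = 0.582474
  X=1: P(X=1) = 0.334, P(Y|X=1) = (19/334, 297/334, 9/167) → H(Y|X=1) = 0.612980
  X=2: P(X=2) = 0.393, P(Y|X=2) = (260/393, 62/393, 71/393) → H(Y|X=2) = 1.260605
H(Y|X) = 0.273·0.582474 + 0.334·0.612980 + 0.393·1.260605 = 0.8592 bits

H(X,Y) = -Σ_{x,y} P(x,y) log₂ P(x,y). Per-cell terms -P(x,y)·log₂P(x,y):
  X=0: 0.017932, 0.493515, 0.158905
  X=1: 0.108639, 0.520185, 0.104325
  X=2: 0.505288, 0.248718, 0.270939
Sum of the 9 terms: H(X,Y) = 2.4284 bits

Chain rule check:
  H(X) + H(Y|X) = 1.5693 + 0.8592 = 2.4285 bits
  H(X,Y) = 2.4284 bits
✓ Chain rule verified (Δ = 0.0001 is 4-dp rounding noise: each of the three values was rounded independently).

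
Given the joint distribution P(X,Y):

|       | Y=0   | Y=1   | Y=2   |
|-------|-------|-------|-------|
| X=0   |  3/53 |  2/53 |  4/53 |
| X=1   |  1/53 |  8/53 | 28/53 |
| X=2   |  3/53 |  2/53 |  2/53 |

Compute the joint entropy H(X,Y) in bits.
2.2918 bits

H(X,Y) = -Σ_{x,y} P(x,y) log₂ P(x,y). Per-cell terms -P(x,y)·log₂P(x,y):
  X=0: 0.2345, 0.1784, 0.2814
  X=1: 0.1081, 0.4118, 0.4863
  X=2: 0.2345, 0.1784, 0.1784
Sum of the 9 terms: H(X,Y) = 2.2918 bits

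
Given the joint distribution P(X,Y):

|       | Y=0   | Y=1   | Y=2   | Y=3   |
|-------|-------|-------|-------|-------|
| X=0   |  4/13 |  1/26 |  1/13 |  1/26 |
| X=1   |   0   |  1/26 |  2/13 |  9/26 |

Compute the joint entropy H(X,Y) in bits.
2.2955 bits

H(X,Y) = -Σ_{x,y} P(x,y) log₂ P(x,y). Per-cell terms -P(x,y)·log₂P(x,y):
  X=0: 0.5232, 0.1808, 0.2846, 0.1808
  X=1: 0.0000, 0.1808, 0.4155, 0.5298
  (cells with P = 0 contribute 0)
Sum of the 8 terms: H(X,Y) = 2.2955 bits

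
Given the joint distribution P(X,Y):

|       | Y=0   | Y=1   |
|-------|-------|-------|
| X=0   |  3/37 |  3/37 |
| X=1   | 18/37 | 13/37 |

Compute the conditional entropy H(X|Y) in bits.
0.6369 bits

H(X|Y) = H(X,Y) - H(Y)

H(X,Y) = -Σ_{x,y} P(x,y) log₂ P(x,y). Per-cell terms -P(x,y)·log₂P(x,y):
  X=0: 0.2939, 0.2939
  X=1: 0.5057, 0.5302
Sum of the 4 terms: H(X,Y) = 1.6237 bits

Marginal of Y (column sums):
  P(Y=0) = 3/37 + 18/37 = 21/37
  P(Y=1) = 3/37 + 13/37 = 16/37
H(Y) = -[(21/37)·log₂(21/37) + (16/37)·log₂(16/37)]
  = 0.4638 + 0.5230 = 0.9868 bits

H(X|Y) = H(X,Y) - H(Y) = 1.6237 - 0.9868 = 0.6369 bits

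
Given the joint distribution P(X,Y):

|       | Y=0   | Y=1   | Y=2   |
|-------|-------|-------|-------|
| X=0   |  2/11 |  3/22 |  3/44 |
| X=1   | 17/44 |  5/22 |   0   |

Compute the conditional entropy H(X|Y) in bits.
0.8609 bits

H(X|Y) = H(X,Y) - H(Y)

H(X,Y) = -Σ_{x,y} P(x,y) log₂ P(x,y). Per-cell terms -P(x,y)·log₂P(x,y):
  X=0: 0.44717, 0.39197, 0.26417
  X=1: 0.53008, 0.48580, 0.00000
  (cells with P = 0 contribute 0)
Sum of the 6 terms: H(X,Y) = 2.1192 bits

Marginal of Y (column sums):
  P(Y=0) = 2/11 + 17/44 = 25/44
  P(Y=1) = 3/22 + 5/22 = 4/11
  P(Y=2) = 3/44 + 0 = 3/44
H(Y) = -[(25/44)·log₂(25/44) + (4/11)·log₂(4/11) + (3/44)·log₂(3/44)]
  = 0.46340 + 0.53070 + 0.26417 = 1.2583 bits

H(X|Y) = H(X,Y) - H(Y) = 2.1192 - 1.2583 = 0.8609 bits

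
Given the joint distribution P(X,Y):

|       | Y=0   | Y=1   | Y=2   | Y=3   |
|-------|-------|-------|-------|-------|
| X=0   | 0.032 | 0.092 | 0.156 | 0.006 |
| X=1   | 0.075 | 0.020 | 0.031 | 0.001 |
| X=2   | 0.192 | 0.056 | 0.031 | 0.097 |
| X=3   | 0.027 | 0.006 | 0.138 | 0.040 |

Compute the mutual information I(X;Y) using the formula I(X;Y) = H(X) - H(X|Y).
0.3647 bits

I(X;Y) = H(X) - H(X|Y)

Marginal of X (row sums):
  P(X=0) = 0.032 + 0.092 + 0.156 + 0.006 = 0.286
  P(X=1) = 0.075 + 0.020 + 0.031 + 0.001 = 0.127
  P(X=2) = 0.192 + 0.056 + 0.031 + 0.097 = 0.376
  P(X=3) = 0.027 + 0.006 + 0.138 + 0.040 = 0.211
H(X) = -[0.286·log₂(0.286) + 0.127·log₂(0.127) + 0.376·log₂(0.376) + 0.211·log₂(0.211)]
  = 0.516491 + 0.378092 + 0.530609 + 0.473629 = 1.898821 bits

Marginal of Y (column sums):
  P(Y=0) = 0.032 + 0.075 + 0.192 + 0.027 = 0.326
  P(Y=1) = 0.092 + 0.020 + 0.056 + 0.006 = 0.174
  P(Y=2) = 0.156 + 0.031 + 0.031 + 0.138 = 0.356
  P(Y=3) = 0.006 + 0.001 + 0.097 + 0.040 = 0.144
H(X|Y) = Σ_y P(y)·H(X|Y=y):
  Y=0: P(Y=0) = 0.326, P(X|Y=0) = (16/163, 75/326, 96/163, 27/326) → H(X|Y=0) = 1.563893
  Y=1: P(Y=1) = 0.174, P(X|Y=1) = (46/87, 10/87, 28/87, 1/29) → H(X|Y=1) = 1.538760
  Y=2: P(Y=2) = 0.356, P(X|Y=2) = (39/89, 31/356, 31/356, 69/178) → H(X|Y=2) = 1.664893
  Y=3: P(Y=3) = 0.144, P(X|Y=3) = (1/24, 1/144, 97/144, 5/18) → H(X|Y=3) = 1.138130
H(X|Y) = 0.326·1.563893 + 0.174·1.538760 + 0.356·1.664893 + 0.144·1.138130 = 1.534166 bits

I(X;Y) = H(X) - H(X|Y) = 1.898821 - 1.534166 = 0.3647 bits

Cross-check via I(X;Y) = H(X) + H(Y) - H(X,Y): computing H(Y) from the column sums and H(X,Y) from the 16 cells in the same way gives H(Y) = 1.899196 bits and H(X,Y) = 3.433362 bits, so
I(X;Y) = 1.898821 + 1.899196 - 3.433362 = 0.3647 bits ✓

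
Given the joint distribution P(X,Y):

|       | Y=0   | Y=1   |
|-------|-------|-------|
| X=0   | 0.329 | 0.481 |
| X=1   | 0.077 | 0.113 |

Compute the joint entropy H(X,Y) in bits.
1.6758 bits

H(X,Y) = -Σ_{x,y} P(x,y) log₂ P(x,y). Per-cell terms -P(x,y)·log₂P(x,y):
  X=0: 0.52766, 0.50788
  X=1: 0.28482, 0.35545
Sum of the 4 terms: H(X,Y) = 1.6758 bits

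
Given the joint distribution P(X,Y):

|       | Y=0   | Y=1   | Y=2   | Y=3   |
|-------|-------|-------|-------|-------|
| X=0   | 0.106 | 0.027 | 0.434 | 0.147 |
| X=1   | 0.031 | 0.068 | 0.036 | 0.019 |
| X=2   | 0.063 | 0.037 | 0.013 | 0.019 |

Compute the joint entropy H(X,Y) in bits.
2.7309 bits

H(X,Y) = -Σ_{x,y} P(x,y) log₂ P(x,y). Per-cell terms -P(x,y)·log₂P(x,y):
  X=0: 0.34321, 0.14069, 0.52264, 0.40662
  X=1: 0.15536, 0.26373, 0.17265, 0.10864
  X=2: 0.25128, 0.17598, 0.08145, 0.10864
Sum of the 12 terms: H(X,Y) = 2.7309 bits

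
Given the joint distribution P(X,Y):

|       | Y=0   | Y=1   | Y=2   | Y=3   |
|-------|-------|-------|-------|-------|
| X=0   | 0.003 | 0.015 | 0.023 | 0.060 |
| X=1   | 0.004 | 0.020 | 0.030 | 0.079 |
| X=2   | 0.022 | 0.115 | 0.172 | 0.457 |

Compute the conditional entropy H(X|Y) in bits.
1.0157 bits

H(X|Y) = H(X,Y) - H(Y)

H(X,Y) = -Σ_{x,y} P(x,y) log₂ P(x,y). Per-cell terms -P(x,y)·log₂P(x,y):
  X=0: 0.0251425, 0.0908834, 0.1251711, 0.2435336
  X=1: 0.0318631, 0.1128771, 0.1517668, 0.2892983
  X=2: 0.1211398, 0.3588338, 0.4367974, 0.5162884
Sum of the 12 terms: H(X,Y) = 2.503595 bits

Marginal of Y (column sums):
  P(Y=0) = 0.003 + 0.004 + 0.022 = 0.029
  P(Y=1) = 0.015 + 0.020 + 0.115 = 0.150
  P(Y=2) = 0.023 + 0.030 + 0.172 = 0.225
  P(Y=3) = 0.060 + 0.079 + 0.457 = 0.596
H(Y) = -[0.029·log₂(0.029) + 0.150·log₂(0.150) + 0.225·log₂(0.225) + 0.596·log₂(0.596)]
  = 0.1481263 + 0.4105448 + 0.4842007 + 0.4449830 = 1.487855 bits

H(X|Y) = H(X,Y) - H(Y) = 2.503595 - 1.487855 = 1.0157 bits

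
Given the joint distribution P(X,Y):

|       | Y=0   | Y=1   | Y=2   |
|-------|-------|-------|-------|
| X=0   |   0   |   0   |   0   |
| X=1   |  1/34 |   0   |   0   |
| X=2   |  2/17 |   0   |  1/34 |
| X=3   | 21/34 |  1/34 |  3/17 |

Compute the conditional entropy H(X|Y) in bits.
0.7681 bits

H(X|Y) = H(X,Y) - H(Y)

H(X,Y) = -Σ_{x,y} P(x,y) log₂ P(x,y). Per-cell terms -P(x,y)·log₂P(x,y):
  X=0: 0.00000, 0.00000, 0.00000
  X=1: 0.14963, 0.00000, 0.00000
  X=2: 0.36323, 0.00000, 0.14963
  X=3: 0.42935, 0.14963, 0.44162
  (cells with P = 0 contribute 0)
Sum of the 12 terms: H(X,Y) = 1.6831 bits

Marginal of Y (column sums):
  P(Y=0) = 0 + 1/34 + 2/17 + 21/34 = 13/17
  P(Y=1) = 0 + 0 + 0 + 1/34 = 1/34
  P(Y=2) = 0 + 0 + 1/34 + 3/17 = 7/34
H(Y) = -[(13/17)·log₂(13/17) + (1/34)·log₂(1/34) + (7/34)·log₂(7/34)]
  = 0.29596 + 0.14963 + 0.46943 = 0.9150 bits

H(X|Y) = H(X,Y) - H(Y) = 1.6831 - 0.9150 = 0.7681 bits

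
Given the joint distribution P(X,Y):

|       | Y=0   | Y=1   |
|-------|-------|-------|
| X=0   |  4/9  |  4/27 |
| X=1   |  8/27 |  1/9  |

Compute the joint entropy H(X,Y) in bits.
1.8003 bits

H(X,Y) = -Σ_{x,y} P(x,y) log₂ P(x,y). Per-cell terms -P(x,y)·log₂P(x,y):
  X=0: 0.5200, 0.4081
  X=1: 0.5200, 0.3522
Sum of the 4 terms: H(X,Y) = 1.8003 bits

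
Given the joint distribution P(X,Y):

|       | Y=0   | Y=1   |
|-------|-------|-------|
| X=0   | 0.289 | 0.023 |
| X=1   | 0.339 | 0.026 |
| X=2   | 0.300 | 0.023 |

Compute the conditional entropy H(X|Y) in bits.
1.5816 bits

H(X|Y) = H(X,Y) - H(Y)

H(X,Y) = -Σ_{x,y} P(x,y) log₂ P(x,y). Per-cell terms -P(x,y)·log₂P(x,y):
  X=0: 0.51756, 0.12517
  X=1: 0.52906, 0.13690
  X=2: 0.52109, 0.12517
Sum of the 6 terms: H(X,Y) = 1.95495 bits

Marginal of Y (column sums):
  P(Y=0) = 0.289 + 0.339 + 0.300 = 0.928
  P(Y=1) = 0.023 + 0.026 + 0.023 = 0.072
H(Y) = -[0.928·log₂(0.928) + 0.072·log₂(0.072)]
  = 0.10004 + 0.27330 = 0.37334 bits

H(X|Y) = H(X,Y) - H(Y) = 1.95495 - 0.37334 = 1.5816 bits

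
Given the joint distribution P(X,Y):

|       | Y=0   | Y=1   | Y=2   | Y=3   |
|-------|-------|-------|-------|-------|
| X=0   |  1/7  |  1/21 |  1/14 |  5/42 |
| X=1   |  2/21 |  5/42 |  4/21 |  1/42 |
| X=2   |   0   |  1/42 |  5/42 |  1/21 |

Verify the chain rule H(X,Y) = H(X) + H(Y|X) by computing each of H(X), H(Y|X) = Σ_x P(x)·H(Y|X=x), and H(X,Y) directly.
H(X) = 1.5100 bits, H(Y|X) = 1.7135 bits, H(X,Y) = 3.2234 bits

Marginal of X (row sums):
  P(X=0) = 1/7 + 1/21 + 1/14 + 5/42 = 8/21
  P(X=1) = 2/21 + 5/42 + 4/21 + 1/42 = 3/7
  P(X=2) = 0 + 1/42 + 5/42 + 1/21 = 4/21
H(X) = -[(8/21)·log₂(8/21) + (3/7)·log₂(3/7) + (4/21)·log₂(4/21)]
  = 0.53041 + 0.52388 + 0.45568 = 1.5100 bits

H(Y|X) = Σ_x P(x)·H(Y|X=x):
  X=0: P(X=0) = 8/21, P(Y|X=0) = (3/8, 1/8, 3/16, 5/16) → H(Y|X=0) = 1.88286
  X=1: P(X=1) = 3/7, P(Y|X=1) = (2/9, 5/18, 4/9, 1/18) → H(Y|X=1) = 1.74717
  X=2: P(X=2) = 4/21, P(Y|X=2) = (0, 1/8, 5/8, 1/4) → H(Y|X=2) = 1.29879
H(Y|X) = (8/21)·1.88286 + (3/7)·1.74717 + (4/21)·1.29879 = 1.7135 bits

H(X,Y) = -Σ_{x,y} P(x,y) log₂ P(x,y). Per-cell terms -P(x,y)·log₂P(x,y):
  X=0: 0.40105, 0.20916, 0.27195, 0.36552
  X=1: 0.32308, 0.36552, 0.45568, 0.12839
  X=2: 0.00000, 0.12839, 0.36552, 0.20916
  (cells with P = 0 contribute 0)
Sum of the 12 terms: H(X,Y) = 3.2234 bits

Chain rule check:
  H(X) + H(Y|X) = 1.5100 + 1.7135 = 3.2235 bits
  H(X,Y) = 3.2234 bits
✓ Chain rule verified (Δ = 0.0001 is 4-dp rounding noise: each of the three values was rounded independently).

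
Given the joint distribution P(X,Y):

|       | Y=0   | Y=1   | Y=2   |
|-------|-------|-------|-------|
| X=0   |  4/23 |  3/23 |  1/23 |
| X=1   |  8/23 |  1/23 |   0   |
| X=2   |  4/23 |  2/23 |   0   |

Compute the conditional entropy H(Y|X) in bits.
0.9254 bits

H(Y|X) = H(X,Y) - H(X)

H(X,Y) = -Σ_{x,y} P(x,y) log₂ P(x,y). Per-cell terms -P(x,y)·log₂P(x,y):
  X=0: 0.438880, 0.383296, 0.196677
  X=1: 0.529935, 0.196677, 0.000000
  X=2: 0.438880, 0.306397, 0.000000
  (cells with P = 0 contribute 0)
Sum of the 9 terms: H(X,Y) = 2.49074 bits

Marginal of X (row sums):
  P(X=0) = 4/23 + 3/23 + 1/23 = 8/23
  P(X=1) = 8/23 + 1/23 + 0 = 9/23
  P(X=2) = 4/23 + 2/23 + 0 = 6/23
H(X) = -[(8/23)·log₂(8/23) + (9/23)·log₂(9/23) + (6/23)·log₂(6/23)]
  = 0.529935 + 0.529684 + 0.505722 = 1.56534 bits

H(Y|X) = H(X,Y) - H(X) = 2.49074 - 1.56534 = 0.9254 bits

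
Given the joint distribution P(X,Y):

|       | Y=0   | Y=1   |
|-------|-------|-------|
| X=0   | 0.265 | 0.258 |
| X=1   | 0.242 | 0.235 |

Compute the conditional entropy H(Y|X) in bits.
0.9999 bits

H(Y|X) = H(X,Y) - H(X)

H(X,Y) = -Σ_{x,y} P(x,y) log₂ P(x,y). Per-cell terms -P(x,y)·log₂P(x,y):
  X=0: 0.507723, 0.504276
  X=1: 0.495355, 0.490978
Sum of the 4 terms: H(X,Y) = 1.99833 bits

Marginal of X (row sums):
  P(X=0) = 0.265 + 0.258 = 0.523
  P(X=1) = 0.242 + 0.235 = 0.477
H(X) = -[0.523·log₂(0.523) + 0.477·log₂(0.477)]
  = 0.489066 + 0.509407 = 0.99847 bits

H(Y|X) = H(X,Y) - H(X) = 1.99833 - 0.99847 = 0.9999 bits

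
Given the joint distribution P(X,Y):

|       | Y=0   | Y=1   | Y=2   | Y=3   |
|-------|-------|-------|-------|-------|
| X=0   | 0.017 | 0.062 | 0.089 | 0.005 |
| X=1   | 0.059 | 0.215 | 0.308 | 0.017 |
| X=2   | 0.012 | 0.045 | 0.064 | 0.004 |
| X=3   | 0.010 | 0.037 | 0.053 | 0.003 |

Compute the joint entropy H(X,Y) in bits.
3.0941 bits

H(X,Y) = -Σ_{x,y} P(x,y) log₂ P(x,y). Per-cell terms -P(x,y)·log₂P(x,y):
  X=0: 0.09993, 0.24872, 0.31061, 0.03822
  X=1: 0.24091, 0.47678, 0.52329, 0.09993
  X=2: 0.07657, 0.20133, 0.25381, 0.03186
  X=3: 0.06644, 0.17598, 0.22461, 0.02514
Sum of the 16 terms: H(X,Y) = 3.0941 bits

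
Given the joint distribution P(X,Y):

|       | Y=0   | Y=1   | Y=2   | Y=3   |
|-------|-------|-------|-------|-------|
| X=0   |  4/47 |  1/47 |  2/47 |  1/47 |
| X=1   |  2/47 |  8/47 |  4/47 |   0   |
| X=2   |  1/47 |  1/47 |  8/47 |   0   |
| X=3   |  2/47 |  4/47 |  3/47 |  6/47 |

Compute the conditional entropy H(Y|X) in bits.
1.5077 bits

H(Y|X) = H(X,Y) - H(X)

H(X,Y) = -Σ_{x,y} P(x,y) log₂ P(x,y). Per-cell terms -P(x,y)·log₂P(x,y):
  X=0: 0.302518, 0.118183, 0.193812, 0.118183
  X=1: 0.193812, 0.434824, 0.302518, 0.000000
  X=2: 0.118183, 0.118183, 0.434824, 0.000000
  X=3: 0.193812, 0.302518, 0.253380, 0.379101
  (cells with P = 0 contribute 0)
Sum of the 16 terms: H(X,Y) = 3.46385 bits

Marginal of X (row sums):
  P(X=0) = 4/47 + 1/47 + 2/47 + 1/47 = 8/47
  P(X=1) = 2/47 + 8/47 + 4/47 + 0 = 14/47
  P(X=2) = 1/47 + 1/47 + 8/47 + 0 = 10/47
  P(X=3) = 2/47 + 4/47 + 3/47 + 6/47 = 15/47
H(X) = -[(8/47)·log₂(8/47) + (14/47)·log₂(14/47) + (10/47)·log₂(10/47) + (15/47)·log₂(15/47)]
  = 0.434824 + 0.520453 + 0.475034 + 0.525861 = 1.95617 bits

H(Y|X) = H(X,Y) - H(X) = 3.46385 - 1.95617 = 1.5077 bits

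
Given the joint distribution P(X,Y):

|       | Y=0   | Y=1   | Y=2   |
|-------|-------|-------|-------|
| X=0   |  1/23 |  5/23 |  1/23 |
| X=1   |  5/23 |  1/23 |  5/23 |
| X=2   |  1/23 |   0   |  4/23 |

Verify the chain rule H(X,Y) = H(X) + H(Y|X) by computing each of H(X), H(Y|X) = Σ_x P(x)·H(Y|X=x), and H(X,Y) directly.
H(X) = 1.5099 bits, H(Y|X) = 1.1516 bits, H(X,Y) = 2.6614 bits

Marginal of X (row sums):
  P(X=0) = 1/23 + 5/23 + 1/23 = 7/23
  P(X=1) = 5/23 + 1/23 + 5/23 = 11/23
  P(X=2) = 1/23 + 0 + 4/23 = 5/23
H(X) = -[(7/23)·log₂(7/23) + (11/23)·log₂(11/23) + (5/23)·log₂(5/23)]
  = 0.522324 + 0.508932 + 0.478616 = 1.5099 bits

H(Y|X) = Σ_x P(x)·H(Y|X=x):
  X=0: P(X=0) = 7/23, P(Y|X=0) = (1/7, 5/7, 1/7) → H(Y|X=0) = 1.148835
  X=1: P(X=1) = 11/23, P(Y|X=1) = (5/11, 1/11, 5/11) → H(Y|X=1) = 1.348588
  X=2: P(X=2) = 5/23, P(Y|X=2) = (1/5, 0, 4/5) → H(Y|X=2) = 0.721928
H(Y|X) = (7/23)·1.148835 + (11/23)·1.348588 + (5/23)·0.721928 = 1.1516 bits

H(X,Y) = -Σ_{x,y} P(x,y) log₂ P(x,y). Per-cell terms -P(x,y)·log₂P(x,y):
  X=0: 0.196677, 0.478616, 0.196677
  X=1: 0.478616, 0.196677, 0.478616
  X=2: 0.196677, 0.000000, 0.438880
  (cells with P = 0 contribute 0)
Sum of the 9 terms: H(X,Y) = 2.6614 bits

Chain rule check:
  H(X) + H(Y|X) = 1.5099 + 1.1516 = 2.6615 bits
  H(X,Y) = 2.6614 bits
✓ Chain rule verified (Δ = 0.0001 is 4-dp rounding noise: each of the three values was rounded independently).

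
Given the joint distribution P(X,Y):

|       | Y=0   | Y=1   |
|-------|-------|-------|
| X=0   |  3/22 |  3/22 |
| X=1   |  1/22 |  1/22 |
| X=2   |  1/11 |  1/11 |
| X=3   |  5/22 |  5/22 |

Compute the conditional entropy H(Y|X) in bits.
1.0000 bits

H(Y|X) = H(X,Y) - H(X)

H(X,Y) = -Σ_{x,y} P(x,y) log₂ P(x,y). Per-cell terms -P(x,y)·log₂P(x,y):
  X=0: 0.39197, 0.39197
  X=1: 0.20270, 0.20270
  X=2: 0.31449, 0.31449
  X=3: 0.48580, 0.48580
Sum of the 8 terms: H(X,Y) = 2.7899 bits

Marginal of X (row sums):
  P(X=0) = 3/22 + 3/22 = 3/11
  P(X=1) = 1/22 + 1/22 = 1/11
  P(X=2) = 1/11 + 1/11 = 2/11
  P(X=3) = 5/22 + 5/22 = 5/11
H(X) = -[(3/11)·log₂(3/11) + (1/11)·log₂(1/11) + (2/11)·log₂(2/11) + (5/11)·log₂(5/11)]
  = 0.51122 + 0.31449 + 0.44717 + 0.51705 = 1.7899 bits

H(Y|X) = H(X,Y) - H(X) = 2.7899 - 1.7899 = 1.0000 bits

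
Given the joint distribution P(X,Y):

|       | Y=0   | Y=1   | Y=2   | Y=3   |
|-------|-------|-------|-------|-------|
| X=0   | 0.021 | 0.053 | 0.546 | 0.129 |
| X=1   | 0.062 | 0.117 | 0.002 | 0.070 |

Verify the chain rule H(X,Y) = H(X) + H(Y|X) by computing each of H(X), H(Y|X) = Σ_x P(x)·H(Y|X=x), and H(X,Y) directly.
H(X) = 0.8129 bits, H(Y|X) = 1.2840 bits, H(X,Y) = 2.0968 bits

Marginal of X (row sums):
  P(X=0) = 0.021 + 0.053 + 0.546 + 0.129 = 0.749
  P(X=1) = 0.062 + 0.117 + 0.002 + 0.070 = 0.251
H(X) = -[0.749·log₂(0.749) + 0.251·log₂(0.251)]
  = 0.3123 + 0.5006 = 0.8129 bits

H(Y|X) = Σ_x P(x)·H(Y|X=x):
  X=0: P(X=0) = 0.749, P(Y|X=0) = (3/107, 53/749, 78/107, 129/749) → H(Y|X=0) = 1.1845
  X=1: P(X=1) = 0.251, P(Y|X=1) = (62/251, 117/251, 2/251, 70/251) → H(Y|X=1) = 1.5809
H(Y|X) = 0.749·1.1845 + 0.251·1.5809 = 1.2840 bits

H(X,Y) = -Σ_{x,y} P(x,y) log₂ P(x,y). Per-cell terms -P(x,y)·log₂P(x,y):
  X=0: 0.1170, 0.2246, 0.4767, 0.3811
  X=1: 0.2487, 0.3622, 0.0179, 0.2686
Sum of the 8 terms: H(X,Y) = 2.0968 bits

Chain rule check:
  H(X) + H(Y|X) = 0.8129 + 1.2840 = 2.0969 bits
  H(X,Y) = 2.0968 bits
✓ Chain rule verified (Δ = 0.0001 is 4-dp rounding noise: each of the three values was rounded independently).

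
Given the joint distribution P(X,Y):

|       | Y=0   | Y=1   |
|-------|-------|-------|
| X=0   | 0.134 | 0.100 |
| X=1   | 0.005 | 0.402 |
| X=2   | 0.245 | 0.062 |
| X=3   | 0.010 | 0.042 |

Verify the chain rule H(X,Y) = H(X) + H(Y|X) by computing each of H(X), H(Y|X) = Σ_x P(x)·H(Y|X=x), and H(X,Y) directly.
H(X) = 1.7630 bits, H(Y|X) = 0.5289 bits, H(X,Y) = 2.2919 bits

Marginal of X (row sums):
  P(X=0) = 0.134 + 0.100 = 0.234
  P(X=1) = 0.005 + 0.402 = 0.407
  P(X=2) = 0.245 + 0.062 = 0.307
  P(X=3) = 0.010 + 0.042 = 0.052
H(X) = -[0.234·log₂(0.234) + 0.407·log₂(0.407) + 0.307·log₂(0.307) + 0.052·log₂(0.052)]
  = 0.49033 + 0.52784 + 0.52303 + 0.22180 = 1.7630 bits

H(Y|X) = Σ_x P(x)·H(Y|X=x):
  X=0: P(X=0) = 0.234, P(Y|X=0) = (67/117, 50/117) → H(Y|X=0) = 0.98472
  X=1: P(X=1) = 0.407, P(Y|X=1) = (5/407, 402/407) → H(Y|X=1) = 0.09559
  X=2: P(X=2) = 0.307, P(Y|X=2) = (245/307, 62/307) → H(Y|X=2) = 0.72582
  X=3: P(X=3) = 0.052, P(Y|X=3) = (5/26, 21/26) → H(Y|X=3) = 0.70627
H(Y|X) = 0.234·0.98472 + 0.407·0.09559 + 0.307·0.72582 + 0.052·0.70627 = 0.5289 bits

H(X,Y) = -Σ_{x,y} P(x,y) log₂ P(x,y). Per-cell terms -P(x,y)·log₂P(x,y):
  X=0: 0.38856, 0.33219
  X=1: 0.03822, 0.52852
  X=2: 0.49714, 0.24872
  X=3: 0.06644, 0.19209
Sum of the 8 terms: H(X,Y) = 2.2919 bits

Chain rule check:
  H(X) + H(Y|X) = 1.7630 + 0.5289 = 2.2919 bits
  H(X,Y) = 2.2919 bits
✓ Chain rule verified.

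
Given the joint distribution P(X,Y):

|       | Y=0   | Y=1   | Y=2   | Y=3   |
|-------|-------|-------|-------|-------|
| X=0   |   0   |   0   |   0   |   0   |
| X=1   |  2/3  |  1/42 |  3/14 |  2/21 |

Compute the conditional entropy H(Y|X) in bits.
1.3177 bits

H(Y|X) = H(X,Y) - H(X)

H(X,Y) = -Σ_{x,y} P(x,y) log₂ P(x,y). Per-cell terms -P(x,y)·log₂P(x,y):
  X=0: 0.0000, 0.0000, 0.0000, 0.0000
  X=1: 0.3900, 0.1284, 0.4762, 0.3231
  (cells with P = 0 contribute 0)
Sum of the 8 terms: H(X,Y) = 1.3177 bits

Marginal of X (row sums):
  P(X=0) = 0 + 0 + 0 + 0 = 0
  P(X=1) = 2/3 + 1/42 + 3/14 + 2/21 = 1
H(X) = -[1·log₂(1)]   (outcomes with P = 0 contribute 0)
  = 0.0000 bits

H(Y|X) = H(X,Y) - H(X) = 1.3177 - 0.0000 = 1.3177 bits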